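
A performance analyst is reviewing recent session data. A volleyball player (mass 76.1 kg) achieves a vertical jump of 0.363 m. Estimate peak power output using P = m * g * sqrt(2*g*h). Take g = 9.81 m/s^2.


2 * g * h = 2 * 9.81 * 0.363 = 7.12206
sqrt(7.12206) = 2.668719 m/s
P = 76.1 * 9.81 * 2.668719 = 1992.31 W

1992.31 W


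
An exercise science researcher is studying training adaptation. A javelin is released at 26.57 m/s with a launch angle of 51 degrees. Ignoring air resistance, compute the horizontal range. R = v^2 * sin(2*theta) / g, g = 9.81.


Launch speed squared = 705.9649
sin(2 * 51 deg) = 0.978148
Range = 705.9649 * 0.978148 / 9.81
= 70.391 m

70.391 m


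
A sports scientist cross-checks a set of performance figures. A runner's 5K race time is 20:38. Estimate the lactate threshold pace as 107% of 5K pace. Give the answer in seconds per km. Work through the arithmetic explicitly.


Total race time = 20*60 + 38 = 1238 seconds
5K pace = 1238 / 5 = 247.6 sec/km
LT pace = 247.6 * 1.07 = 264.93 sec/km

264.93 s/km


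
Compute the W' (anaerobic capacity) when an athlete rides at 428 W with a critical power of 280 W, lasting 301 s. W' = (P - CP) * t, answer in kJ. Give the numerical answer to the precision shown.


Above-CP power = 148 W
Duration = 301 s
W' = 148 * 301 = 44548 J
Convert: 44548 / 1000 = 44.548 kJ

44.548 kJ


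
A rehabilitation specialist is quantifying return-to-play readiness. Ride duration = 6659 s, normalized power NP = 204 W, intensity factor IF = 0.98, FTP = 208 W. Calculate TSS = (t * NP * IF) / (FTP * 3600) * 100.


Numerator = 6659 * 204 * 0.98 = 1331267.28
Denominator = 208 * 3600 = 748800
TSS = 1331267.28 / 748800 * 100
= 177.79

177.79 TSS


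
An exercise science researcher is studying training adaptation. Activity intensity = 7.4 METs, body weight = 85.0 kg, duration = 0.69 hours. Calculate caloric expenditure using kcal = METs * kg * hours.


kcal = 7.4 * 85.0 * 0.69
= 629.0 * 0.69
= 434.01 kcal

434.01 kcal


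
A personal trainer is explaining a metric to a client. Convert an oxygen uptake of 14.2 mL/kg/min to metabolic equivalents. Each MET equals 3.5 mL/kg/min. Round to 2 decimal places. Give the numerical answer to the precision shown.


One MET = 3.5 mL/kg/min
Number of METs = 14.2 / 3.5
= 4.06 METs

4.06 METs


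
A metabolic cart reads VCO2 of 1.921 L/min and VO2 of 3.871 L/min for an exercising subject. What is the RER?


RER = VCO2 / VO2 = 1.921 / 3.871 = 0.4963

0.4963


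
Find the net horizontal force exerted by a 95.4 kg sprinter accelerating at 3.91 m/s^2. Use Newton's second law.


Newton's second law: F = m * a
F = 95.4 * 3.91 = 373.01 N

373.01 N


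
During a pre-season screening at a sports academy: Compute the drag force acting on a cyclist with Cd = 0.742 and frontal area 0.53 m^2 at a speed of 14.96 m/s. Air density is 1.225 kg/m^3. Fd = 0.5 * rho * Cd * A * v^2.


Step 1: v^2 = 223.8016
Step 2: Fd = 0.5 * 1.225 * 0.742 * 0.53 * 223.8016
= 53.907 N

53.907 N


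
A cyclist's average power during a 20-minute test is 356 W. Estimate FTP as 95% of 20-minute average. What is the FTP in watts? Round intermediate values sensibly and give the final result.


FTP = 20-min power * 0.95
= 356 * 0.95
= 338.2 W

338.2 W


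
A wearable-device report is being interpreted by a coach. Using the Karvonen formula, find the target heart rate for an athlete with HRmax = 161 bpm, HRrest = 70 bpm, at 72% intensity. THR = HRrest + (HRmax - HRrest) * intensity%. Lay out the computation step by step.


HRR = 161 - 70 = 91
THR = 70 + 91 * 0.72
= 70 + 65.52
= 135.52 bpm

135.52 bpm


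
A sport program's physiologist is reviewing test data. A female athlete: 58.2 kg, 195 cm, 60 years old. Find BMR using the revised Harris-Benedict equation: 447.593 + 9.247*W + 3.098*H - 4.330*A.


Intercept = 447.593
Weight contribution = 9.247 * 58.2 = 538.1754
Height contribution = 3.098 * 195 = 604.11
Age contribution = 4.33 * 60 = 259.8
BMR = 447.593 + 538.1754 + 604.11 - 259.8
= 1330.08 kcal/day

1330.08 kcal/day


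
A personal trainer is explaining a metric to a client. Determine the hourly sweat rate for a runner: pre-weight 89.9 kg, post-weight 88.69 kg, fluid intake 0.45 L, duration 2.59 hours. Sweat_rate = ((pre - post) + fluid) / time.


Mass lost = 89.9 - 88.69 = 1.21 kg
Add fluid consumed: 1.21 + 0.45 = 1.66 L total sweat
Sweat rate = 1.66 / 2.59 = 0.641 L/h

0.641 L/h


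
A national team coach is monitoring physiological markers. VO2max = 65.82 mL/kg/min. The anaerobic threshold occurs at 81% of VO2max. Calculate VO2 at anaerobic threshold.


AT fraction = 81 / 100 = 0.81
AT VO2 = 65.82 * 0.81
= 53.31 mL/kg/min

53.31 mL/kg/min


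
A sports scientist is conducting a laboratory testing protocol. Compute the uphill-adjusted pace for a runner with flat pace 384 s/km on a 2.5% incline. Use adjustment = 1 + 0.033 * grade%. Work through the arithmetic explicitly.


Adjustment factor = 1 + 0.033 * 2.5 = 1.0825
Grade-adjusted pace = 384 * 1.0825 = 415.68 s/km

415.68 s/km


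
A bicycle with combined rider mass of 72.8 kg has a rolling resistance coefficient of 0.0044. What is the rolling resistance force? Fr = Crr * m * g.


Fr = 0.0044 * 72.8 * 9.81
= 0.32032 * 9.81
= 3.142 N

3.142 N


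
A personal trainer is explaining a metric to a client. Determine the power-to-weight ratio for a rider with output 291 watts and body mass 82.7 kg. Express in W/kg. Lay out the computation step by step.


P/W = 291 / 82.7 = 3.519 W/kg

3.519 W/kg


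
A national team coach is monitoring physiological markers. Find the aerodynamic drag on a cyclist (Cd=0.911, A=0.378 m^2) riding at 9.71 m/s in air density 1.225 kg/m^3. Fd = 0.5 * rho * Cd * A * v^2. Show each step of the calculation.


Fd = 0.5 * 1.225 * 0.911 * 0.378 * 9.71^2
= 0.5 * 1.225 * 0.911 * 0.378 * 94.2841
= 19.886 N

19.886 N


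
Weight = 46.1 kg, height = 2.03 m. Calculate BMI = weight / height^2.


height^2 = 2.03^2 = 4.1209
BMI = 46.1 / 4.1209 = 11.19 kg/m^2

11.19 kg/m^2


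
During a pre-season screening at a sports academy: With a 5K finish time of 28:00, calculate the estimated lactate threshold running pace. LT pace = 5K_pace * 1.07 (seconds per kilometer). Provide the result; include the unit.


Race duration = 1680 s for 5 km
Average pace = 1680 / 5 = 336.0 s/km
LT pace = 336.0 * 1.07
= 359.52 s/km

359.52 s/km


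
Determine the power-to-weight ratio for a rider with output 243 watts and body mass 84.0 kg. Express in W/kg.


P/W = 243 / 84.0 = 2.893 W/kg

2.893 W/kg


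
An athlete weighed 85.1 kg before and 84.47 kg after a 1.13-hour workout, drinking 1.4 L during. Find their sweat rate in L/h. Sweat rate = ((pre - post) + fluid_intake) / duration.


Body mass change = 0.63 kg
Total sweat loss = 0.63 + 1.4 = 2.03 L
Rate = 2.03 / 1.13 = 1.796 L/h

1.796 L/h


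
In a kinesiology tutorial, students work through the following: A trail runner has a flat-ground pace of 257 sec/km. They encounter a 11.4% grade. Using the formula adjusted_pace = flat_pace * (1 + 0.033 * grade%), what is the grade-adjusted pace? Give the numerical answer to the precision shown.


Grade factor = 1 + 0.033 * 11.4 = 1.3762
Adjusted = 257 * 1.3762 = 353.68 sec/km

353.68 s/km


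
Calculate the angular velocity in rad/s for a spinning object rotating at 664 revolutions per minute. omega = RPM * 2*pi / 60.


omega = RPM * 2*pi / 60
= 664 * 6.28318531 / 60
= 69.534 rad/s

69.534 rad/s


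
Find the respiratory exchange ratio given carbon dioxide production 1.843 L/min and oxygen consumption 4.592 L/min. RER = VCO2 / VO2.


VCO2 = 1.843 L/min
VO2 = 4.592 L/min
RER = 1.843 / 4.592 = 0.4014

0.4014


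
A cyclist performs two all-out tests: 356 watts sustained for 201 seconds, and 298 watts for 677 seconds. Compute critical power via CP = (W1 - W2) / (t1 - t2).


W1 = P1 * t1 = 356 * 201 = 71556 J
W2 = P2 * t2 = 298 * 677 = 201746 J
CP = (71556 - 201746) / (201 - 677)
= 273.51 W

273.51 W


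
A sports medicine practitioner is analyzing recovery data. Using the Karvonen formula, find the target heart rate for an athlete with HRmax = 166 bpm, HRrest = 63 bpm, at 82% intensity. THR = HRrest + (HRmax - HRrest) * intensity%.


HRR = 166 - 63 = 103
THR = 63 + 103 * 0.82
= 63 + 84.46
= 147.46 bpm

147.46 bpm


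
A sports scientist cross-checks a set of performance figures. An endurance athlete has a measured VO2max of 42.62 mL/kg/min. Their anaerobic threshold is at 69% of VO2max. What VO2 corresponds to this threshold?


Anaerobic threshold VO2 = VO2max * 69%
= 42.62 * 0.69
= 29.41 mL/kg/min

29.41 mL/kg/min


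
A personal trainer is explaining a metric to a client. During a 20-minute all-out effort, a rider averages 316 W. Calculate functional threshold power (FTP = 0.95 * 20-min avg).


FTP = 0.95 * 316
= 300.2 W

300.2 W


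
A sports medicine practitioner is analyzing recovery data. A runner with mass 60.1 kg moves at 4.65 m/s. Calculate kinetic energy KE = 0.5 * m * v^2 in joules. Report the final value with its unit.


v^2 = 4.65^2 = 21.6225
KE = 0.5 * 60.1 * 21.6225
= 649.76 J

649.76 J


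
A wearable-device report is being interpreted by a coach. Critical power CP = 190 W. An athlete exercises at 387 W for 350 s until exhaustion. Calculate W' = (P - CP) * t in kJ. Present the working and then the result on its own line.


P - CP = 387 - 190 = 197 W
W' = 197 * 350 = 68950 J
= 68950 / 1000 = 68.95 kJ

68.95 kJ


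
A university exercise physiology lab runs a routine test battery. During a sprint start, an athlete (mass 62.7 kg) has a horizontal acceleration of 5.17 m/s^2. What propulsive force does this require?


Propulsive force = mass * acceleration
= 62.7 kg * 5.17 m/s^2
= 324.16 N

324.16 N


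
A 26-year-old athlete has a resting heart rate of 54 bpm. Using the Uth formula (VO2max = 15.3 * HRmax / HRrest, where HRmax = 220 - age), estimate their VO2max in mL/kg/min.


HRmax = 220 - 26 = 194 bpm
Ratio = HRmax / HRrest = 194 / 54 = 3.5926
VO2max = 15.3 * 3.5926 = 54.97 mL/kg/min

54.97 mL/kg/min


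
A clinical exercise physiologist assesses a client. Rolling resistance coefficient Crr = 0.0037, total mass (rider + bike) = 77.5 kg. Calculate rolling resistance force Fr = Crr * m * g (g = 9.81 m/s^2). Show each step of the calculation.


Fr = Crr * m * g
= 0.0037 * 77.5 * 9.81
= 2.813 N

2.813 N


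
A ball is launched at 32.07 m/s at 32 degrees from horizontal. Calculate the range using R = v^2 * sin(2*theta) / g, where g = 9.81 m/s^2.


sin(2 * 32) = sin(64) = 0.898794
v^2 = 32.07^2 = 1028.4849
R = 1028.4849 * 0.898794 / 9.81
= 94.23 m

94.23 m


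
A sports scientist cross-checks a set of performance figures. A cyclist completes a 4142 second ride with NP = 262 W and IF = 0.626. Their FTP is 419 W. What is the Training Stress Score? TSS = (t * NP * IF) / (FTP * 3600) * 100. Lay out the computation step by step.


t * NP * IF = 4142 * 262 * 0.626 = 679337.704
FTP * 3600 = 1508400
TSS = (679337.704 / 1508400) * 100 = 45.04

45.04 TSS


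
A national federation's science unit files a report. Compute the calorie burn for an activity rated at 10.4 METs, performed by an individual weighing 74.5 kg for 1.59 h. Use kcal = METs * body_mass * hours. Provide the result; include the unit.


Product of METs and mass = 10.4 * 74.5 = 774.8
Total kcal = 774.8 * 1.59 = 1231.93 kcal

1231.93 kcal


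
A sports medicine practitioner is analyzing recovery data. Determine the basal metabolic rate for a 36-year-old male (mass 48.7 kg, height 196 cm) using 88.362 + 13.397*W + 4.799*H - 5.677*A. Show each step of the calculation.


BMR = 88.362 + 13.397*48.7 + 4.799*196 - 5.677*36
= 1477.03 kcal/day

1477.03 kcal/day


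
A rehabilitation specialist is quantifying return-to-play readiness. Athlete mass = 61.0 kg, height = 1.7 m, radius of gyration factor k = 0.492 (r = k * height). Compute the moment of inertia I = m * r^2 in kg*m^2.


r = k * height = 0.492 * 1.7 = 0.8364 m
r^2 = 0.8364^2 = 0.699565
I = 61.0 * 0.699565 = 42.673 kg*m^2

42.673 kg*m^2


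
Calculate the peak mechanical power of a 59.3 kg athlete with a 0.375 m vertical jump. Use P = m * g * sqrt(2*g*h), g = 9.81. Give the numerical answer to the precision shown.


First, sqrt(2gh) = sqrt(2 * 9.81 * 0.375)
= sqrt(7.3575) = 2.712471 m/s
Power = 59.3 * 9.81 * 2.712471 = 1577.93 W

1577.93 W


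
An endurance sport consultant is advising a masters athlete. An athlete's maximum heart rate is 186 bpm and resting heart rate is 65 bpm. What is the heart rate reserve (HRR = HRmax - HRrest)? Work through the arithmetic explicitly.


HRR = HRmax - HRrest
= 186 - 65
= 121 bpm

121 bpm


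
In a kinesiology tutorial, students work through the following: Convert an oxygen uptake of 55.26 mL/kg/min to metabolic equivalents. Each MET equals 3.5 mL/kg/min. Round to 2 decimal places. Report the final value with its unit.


One MET = 3.5 mL/kg/min
Number of METs = 55.26 / 3.5
= 15.79 METs

15.79 METs


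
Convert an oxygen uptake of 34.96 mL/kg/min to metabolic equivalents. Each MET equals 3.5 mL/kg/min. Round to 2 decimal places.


One MET = 3.5 mL/kg/min
Number of METs = 34.96 / 3.5
= 9.99 METs

9.99 METs


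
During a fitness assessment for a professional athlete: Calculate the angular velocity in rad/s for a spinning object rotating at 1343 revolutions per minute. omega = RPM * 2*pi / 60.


omega = RPM * 2*pi / 60
= 1343 * 6.28318531 / 60
= 140.639 rad/s

140.639 rad/s


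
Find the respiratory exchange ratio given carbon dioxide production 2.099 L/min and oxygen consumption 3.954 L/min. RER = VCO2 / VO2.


VCO2 = 2.099 L/min
VO2 = 3.954 L/min
RER = 2.099 / 3.954 = 0.5309

0.5309


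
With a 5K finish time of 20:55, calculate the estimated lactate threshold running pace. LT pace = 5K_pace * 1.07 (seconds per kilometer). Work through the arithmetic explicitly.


Race duration = 1255 s for 5 km
Average pace = 1255 / 5 = 251.0 s/km
LT pace = 251.0 * 1.07
= 268.57 s/km

268.57 s/km


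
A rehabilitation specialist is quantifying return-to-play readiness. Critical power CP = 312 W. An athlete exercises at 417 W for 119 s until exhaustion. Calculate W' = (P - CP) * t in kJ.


P - CP = 417 - 312 = 105 W
W' = 105 * 119 = 12495 J
= 12495 / 1000 = 12.495 kJ

12.495 kJ


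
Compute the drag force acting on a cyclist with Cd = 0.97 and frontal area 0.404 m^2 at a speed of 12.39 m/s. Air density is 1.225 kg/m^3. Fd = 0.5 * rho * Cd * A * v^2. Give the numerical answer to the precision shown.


Step 1: v^2 = 153.5121
Step 2: Fd = 0.5 * 1.225 * 0.97 * 0.404 * 153.5121
= 36.847 N

36.847 N


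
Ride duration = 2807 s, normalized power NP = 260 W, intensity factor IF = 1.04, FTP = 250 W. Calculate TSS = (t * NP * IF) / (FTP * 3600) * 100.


Numerator = 2807 * 260 * 1.04 = 759012.8
Denominator = 250 * 3600 = 900000
TSS = 759012.8 / 900000 * 100
= 84.33

84.33 TSS


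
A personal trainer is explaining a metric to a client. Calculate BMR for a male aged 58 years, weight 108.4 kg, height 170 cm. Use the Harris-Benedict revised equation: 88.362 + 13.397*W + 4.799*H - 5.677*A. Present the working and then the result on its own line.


Substituting values:
W term = 13.397 * 108.4 = 1452.2348
H term = 4.799 * 170 = 815.83
A term = 5.677 * 58 = 329.266
BMR = 2027.16 kcal/day

2027.16 kcal/day


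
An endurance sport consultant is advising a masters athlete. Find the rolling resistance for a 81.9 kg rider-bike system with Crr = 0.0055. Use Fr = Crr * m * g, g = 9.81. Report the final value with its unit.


m * g = 81.9 * 9.81 = 803.439 N
Fr = 0.0055 * 803.439 = 4.419 N

4.419 N


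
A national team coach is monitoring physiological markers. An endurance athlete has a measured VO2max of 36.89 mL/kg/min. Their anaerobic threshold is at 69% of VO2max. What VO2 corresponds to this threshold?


Anaerobic threshold VO2 = VO2max * 69%
= 36.89 * 0.69
= 25.45 mL/kg/min

25.45 mL/kg/min


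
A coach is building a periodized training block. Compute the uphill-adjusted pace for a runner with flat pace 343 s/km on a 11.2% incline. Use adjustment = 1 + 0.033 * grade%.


Adjustment factor = 1 + 0.033 * 11.2 = 1.3696
Grade-adjusted pace = 343 * 1.3696 = 469.77 s/km

469.77 s/km


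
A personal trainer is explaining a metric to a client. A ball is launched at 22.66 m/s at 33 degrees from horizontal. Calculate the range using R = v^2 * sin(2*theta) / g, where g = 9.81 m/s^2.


sin(2 * 33) = sin(66) = 0.913545
v^2 = 22.66^2 = 513.4756
R = 513.4756 * 0.913545 / 9.81
= 47.817 m

47.817 m


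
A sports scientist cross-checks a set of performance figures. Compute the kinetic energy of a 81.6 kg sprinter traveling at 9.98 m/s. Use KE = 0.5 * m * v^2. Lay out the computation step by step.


Velocity squared = 99.6004
KE = 0.5 * 81.6 * 99.6004 = 4063.7 J

4063.7 J


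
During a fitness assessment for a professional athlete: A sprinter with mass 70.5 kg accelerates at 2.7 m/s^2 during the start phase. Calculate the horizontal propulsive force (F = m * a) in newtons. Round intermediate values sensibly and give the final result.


F = m * a
= 70.5 * 2.7
= 190.35 N

190.35 N


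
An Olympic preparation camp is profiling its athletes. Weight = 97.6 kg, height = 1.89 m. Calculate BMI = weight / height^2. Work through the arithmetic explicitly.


height^2 = 1.89^2 = 3.5721
BMI = 97.6 / 3.5721 = 27.32 kg/m^2

27.32 kg/m^2


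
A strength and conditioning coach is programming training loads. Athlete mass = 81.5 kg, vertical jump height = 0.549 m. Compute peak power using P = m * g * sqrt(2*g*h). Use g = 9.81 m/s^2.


sqrt(2 * 9.81 * 0.549) = sqrt(10.77138) = 3.281978 m/s
P = 81.5 * 9.81 * 3.281978
= 2623.99 W

2623.99 W


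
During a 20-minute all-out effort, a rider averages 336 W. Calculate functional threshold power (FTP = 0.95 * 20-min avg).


FTP = 0.95 * 336
= 319.2 W

319.2 W


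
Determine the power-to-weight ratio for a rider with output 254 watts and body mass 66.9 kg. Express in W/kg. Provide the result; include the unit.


P/W = 254 / 66.9 = 3.797 W/kg

3.797 W/kg


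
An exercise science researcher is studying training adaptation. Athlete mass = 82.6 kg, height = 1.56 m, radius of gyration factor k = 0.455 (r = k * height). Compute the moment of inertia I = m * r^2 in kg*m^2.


r = k * height = 0.455 * 1.56 = 0.7098 m
r^2 = 0.7098^2 = 0.503816
I = 82.6 * 0.503816 = 41.615 kg*m^2

41.615 kg*m^2


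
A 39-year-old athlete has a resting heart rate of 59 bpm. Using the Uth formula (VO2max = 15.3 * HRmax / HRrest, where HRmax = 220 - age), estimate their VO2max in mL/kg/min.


HRmax = 220 - 39 = 181 bpm
Ratio = HRmax / HRrest = 181 / 59 = 3.0678
VO2max = 15.3 * 3.0678 = 46.94 mL/kg/min

46.94 mL/kg/min


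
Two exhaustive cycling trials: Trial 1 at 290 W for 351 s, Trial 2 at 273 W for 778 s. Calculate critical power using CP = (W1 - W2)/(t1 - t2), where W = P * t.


W1 = 290 * 351 = 101790 J
W2 = 273 * 778 = 212394 J
CP = (101790 - 212394) / (351 - 778)
= -110604 / -427
= 259.03 W

259.03 W


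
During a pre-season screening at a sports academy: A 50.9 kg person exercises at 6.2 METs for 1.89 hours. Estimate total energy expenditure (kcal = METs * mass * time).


Energy = METs * mass(kg) * time(h)
= 6.2 * 50.9 * 1.89
= 596.45 kcal

596.45 kcal


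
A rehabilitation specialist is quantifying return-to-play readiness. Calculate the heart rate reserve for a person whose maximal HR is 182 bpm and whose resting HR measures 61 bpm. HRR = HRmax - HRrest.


HRmax = 182 bpm
HRrest = 61 bpm
HRR = 182 - 61 = 121 bpm

121 bpm


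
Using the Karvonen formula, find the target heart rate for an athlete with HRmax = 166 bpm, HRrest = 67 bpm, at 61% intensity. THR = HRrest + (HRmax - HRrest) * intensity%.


HRR = 166 - 67 = 99
THR = 67 + 99 * 0.61
= 67 + 60.39
= 127.39 bpm

127.39 bpm


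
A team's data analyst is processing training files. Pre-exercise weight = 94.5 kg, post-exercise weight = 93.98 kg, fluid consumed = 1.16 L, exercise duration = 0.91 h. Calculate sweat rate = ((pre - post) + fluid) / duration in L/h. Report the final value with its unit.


Weight loss = 94.5 - 93.98 = 0.52 kg (approx L)
Total sweat = 0.52 + 1.16 = 1.68 L
Sweat rate = 1.68 / 0.91 = 1.846 L/h

1.846 L/h


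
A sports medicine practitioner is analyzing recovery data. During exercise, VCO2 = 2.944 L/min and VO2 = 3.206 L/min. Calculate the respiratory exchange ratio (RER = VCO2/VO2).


RER = VCO2 / VO2
= 2.944 / 3.206
= 0.9183

0.9183


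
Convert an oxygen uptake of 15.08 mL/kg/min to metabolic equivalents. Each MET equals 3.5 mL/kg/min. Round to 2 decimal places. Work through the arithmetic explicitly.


One MET = 3.5 mL/kg/min
Number of METs = 15.08 / 3.5
= 4.31 METs

4.31 METs


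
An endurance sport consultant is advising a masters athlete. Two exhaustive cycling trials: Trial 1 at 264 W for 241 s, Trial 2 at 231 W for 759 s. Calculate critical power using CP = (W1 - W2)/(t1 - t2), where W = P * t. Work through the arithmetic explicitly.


W1 = 264 * 241 = 63624 J
W2 = 231 * 759 = 175329 J
CP = (63624 - 175329) / (241 - 759)
= -111705 / -518
= 215.65 W

215.65 W


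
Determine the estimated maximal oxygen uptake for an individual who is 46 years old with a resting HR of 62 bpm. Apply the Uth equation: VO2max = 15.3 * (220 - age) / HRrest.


HRmax = 220 - 46 = 174
VO2max = 15.3 * (174 / 62)
= 15.3 * 2.8065
= 42.94 mL/kg/min

42.94 mL/kg/min


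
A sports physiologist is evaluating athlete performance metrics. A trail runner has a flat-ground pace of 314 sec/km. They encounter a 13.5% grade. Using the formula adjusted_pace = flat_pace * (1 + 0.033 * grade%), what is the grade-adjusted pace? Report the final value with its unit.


Grade factor = 1 + 0.033 * 13.5 = 1.4455
Adjusted = 314 * 1.4455 = 453.89 sec/km

453.89 s/km


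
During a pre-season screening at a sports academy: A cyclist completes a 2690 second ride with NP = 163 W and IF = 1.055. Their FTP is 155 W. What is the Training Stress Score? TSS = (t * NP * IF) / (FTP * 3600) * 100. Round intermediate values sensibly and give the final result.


t * NP * IF = 2690 * 163 * 1.055 = 462585.85
FTP * 3600 = 558000
TSS = (462585.85 / 558000) * 100 = 82.9

82.9 TSS


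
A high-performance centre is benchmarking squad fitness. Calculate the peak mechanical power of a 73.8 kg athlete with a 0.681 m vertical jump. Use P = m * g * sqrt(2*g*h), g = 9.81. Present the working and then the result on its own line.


First, sqrt(2gh) = sqrt(2 * 9.81 * 0.681)
= sqrt(13.36122) = 3.6553 m/s
Power = 73.8 * 9.81 * 3.6553 = 2646.36 W

2646.36 W


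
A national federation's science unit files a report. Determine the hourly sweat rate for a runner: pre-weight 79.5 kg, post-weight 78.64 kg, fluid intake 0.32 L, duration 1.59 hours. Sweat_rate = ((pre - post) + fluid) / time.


Mass lost = 79.5 - 78.64 = 0.86 kg
Add fluid consumed: 0.86 + 0.32 = 1.18 L total sweat
Sweat rate = 1.18 / 1.59 = 0.742 L/h

0.742 L/h


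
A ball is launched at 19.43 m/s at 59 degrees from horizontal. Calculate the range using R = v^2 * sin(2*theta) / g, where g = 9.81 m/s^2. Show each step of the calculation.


sin(2 * 59) = sin(118) = 0.882948
v^2 = 19.43^2 = 377.5249
R = 377.5249 * 0.882948 / 9.81
= 33.979 m

33.979 m


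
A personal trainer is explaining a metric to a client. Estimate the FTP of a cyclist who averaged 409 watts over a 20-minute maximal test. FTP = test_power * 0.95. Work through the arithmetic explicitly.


FTP = 409 * 0.95 = 388.55 W

388.55 W


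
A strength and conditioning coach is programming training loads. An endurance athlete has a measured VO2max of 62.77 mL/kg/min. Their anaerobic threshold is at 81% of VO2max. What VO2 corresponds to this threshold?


Anaerobic threshold VO2 = VO2max * 81%
= 62.77 * 0.81
= 50.84 mL/kg/min

50.84 mL/kg/min


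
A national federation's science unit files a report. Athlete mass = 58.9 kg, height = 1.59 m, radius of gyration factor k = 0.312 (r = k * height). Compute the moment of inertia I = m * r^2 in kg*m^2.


r = k * height = 0.312 * 1.59 = 0.49608 m
r^2 = 0.49608^2 = 0.246095
I = 58.9 * 0.246095 = 14.495 kg*m^2

14.495 kg*m^2


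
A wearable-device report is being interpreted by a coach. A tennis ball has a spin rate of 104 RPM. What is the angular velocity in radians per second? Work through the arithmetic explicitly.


Convert RPM to rad/s: multiply by 2*pi and divide by 60
omega = 104 * 2 * pi / 60
= 10.891 rad/s

10.891 rad/s


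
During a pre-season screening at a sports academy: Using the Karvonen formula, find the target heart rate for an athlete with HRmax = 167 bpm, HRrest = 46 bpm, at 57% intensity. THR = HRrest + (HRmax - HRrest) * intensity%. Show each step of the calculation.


HRR = 167 - 46 = 121
THR = 46 + 121 * 0.57
= 46 + 68.97
= 114.97 bpm

114.97 bpm


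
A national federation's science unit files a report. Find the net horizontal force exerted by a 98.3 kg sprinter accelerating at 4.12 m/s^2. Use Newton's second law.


Newton's second law: F = m * a
F = 98.3 * 4.12 = 405.0 N

405.0 N


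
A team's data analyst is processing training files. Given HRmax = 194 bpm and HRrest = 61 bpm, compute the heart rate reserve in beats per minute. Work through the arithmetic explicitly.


Heart rate reserve = maximum HR minus resting HR
HRR = 194 - 61 = 133 bpm

133 bpm


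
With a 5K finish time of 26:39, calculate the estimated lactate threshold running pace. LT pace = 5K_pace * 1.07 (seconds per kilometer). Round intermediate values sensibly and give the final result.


Race duration = 1599 s for 5 km
Average pace = 1599 / 5 = 319.8 s/km
LT pace = 319.8 * 1.07
= 342.19 s/km

342.19 s/km


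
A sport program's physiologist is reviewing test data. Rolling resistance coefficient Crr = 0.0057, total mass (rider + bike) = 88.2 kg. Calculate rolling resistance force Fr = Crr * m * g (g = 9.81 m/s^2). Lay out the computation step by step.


Fr = Crr * m * g
= 0.0057 * 88.2 * 9.81
= 4.932 N

4.932 N


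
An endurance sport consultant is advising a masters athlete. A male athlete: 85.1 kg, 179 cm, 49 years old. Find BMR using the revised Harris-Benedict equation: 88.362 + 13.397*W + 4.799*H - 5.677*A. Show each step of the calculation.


Intercept = 88.362
Weight contribution = 13.397 * 85.1 = 1140.0847
Height contribution = 4.799 * 179 = 859.021
Age contribution = 5.677 * 49 = 278.173
BMR = 88.362 + 1140.0847 + 859.021 - 278.173
= 1809.29 kcal/day

1809.29 kcal/day


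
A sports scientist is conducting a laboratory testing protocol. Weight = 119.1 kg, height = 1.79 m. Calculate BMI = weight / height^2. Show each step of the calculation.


height^2 = 1.79^2 = 3.2041
BMI = 119.1 / 3.2041 = 37.17 kg/m^2

37.17 kg/m^2


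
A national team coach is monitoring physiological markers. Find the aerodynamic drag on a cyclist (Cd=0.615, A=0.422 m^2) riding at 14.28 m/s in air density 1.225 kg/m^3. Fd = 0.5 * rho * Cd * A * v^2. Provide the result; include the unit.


Fd = 0.5 * 1.225 * 0.615 * 0.422 * 14.28^2
= 0.5 * 1.225 * 0.615 * 0.422 * 203.9184
= 32.415 N

32.415 N


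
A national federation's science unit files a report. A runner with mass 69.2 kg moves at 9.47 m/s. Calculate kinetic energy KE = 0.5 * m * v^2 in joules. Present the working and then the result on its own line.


v^2 = 9.47^2 = 89.6809
KE = 0.5 * 69.2 * 89.6809
= 3102.96 J

3102.96 J


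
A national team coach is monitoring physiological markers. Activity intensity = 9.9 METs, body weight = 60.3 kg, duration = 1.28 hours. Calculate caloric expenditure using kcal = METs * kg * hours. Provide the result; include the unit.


kcal = 9.9 * 60.3 * 1.28
= 596.97 * 1.28
= 764.12 kcal

764.12 kcal


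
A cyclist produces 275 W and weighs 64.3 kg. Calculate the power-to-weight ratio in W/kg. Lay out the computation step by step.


P/W = power / mass
= 275 / 64.3
= 4.277 W/kg

4.277 W/kg


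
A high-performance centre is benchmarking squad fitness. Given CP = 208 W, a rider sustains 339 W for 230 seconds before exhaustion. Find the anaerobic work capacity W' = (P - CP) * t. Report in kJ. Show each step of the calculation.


Excess power = 339 - 208 = 131 W
Work above CP = 131 * 230 = 30130 J
W' = 30.13 kJ

30.13 kJ


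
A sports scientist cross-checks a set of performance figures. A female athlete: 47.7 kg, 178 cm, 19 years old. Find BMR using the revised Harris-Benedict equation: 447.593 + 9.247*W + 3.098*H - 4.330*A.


Intercept = 447.593
Weight contribution = 9.247 * 47.7 = 441.0819
Height contribution = 3.098 * 178 = 551.444
Age contribution = 4.33 * 19 = 82.27
BMR = 447.593 + 441.0819 + 551.444 - 82.27
= 1357.85 kcal/day

1357.85 kcal/day


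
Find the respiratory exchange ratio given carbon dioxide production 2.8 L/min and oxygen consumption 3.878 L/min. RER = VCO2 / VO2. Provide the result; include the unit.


VCO2 = 2.8 L/min
VO2 = 3.878 L/min
RER = 2.8 / 3.878 = 0.722

0.722


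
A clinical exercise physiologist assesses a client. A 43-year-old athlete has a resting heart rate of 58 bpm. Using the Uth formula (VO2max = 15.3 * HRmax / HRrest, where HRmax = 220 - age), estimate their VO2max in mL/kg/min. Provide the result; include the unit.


HRmax = 220 - 43 = 177 bpm
Ratio = HRmax / HRrest = 177 / 58 = 3.0517
VO2max = 15.3 * 3.0517 = 46.69 mL/kg/min

46.69 mL/kg/min


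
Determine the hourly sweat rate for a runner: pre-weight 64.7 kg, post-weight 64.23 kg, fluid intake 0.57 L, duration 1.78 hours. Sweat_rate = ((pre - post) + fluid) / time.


Mass lost = 64.7 - 64.23 = 0.47 kg
Add fluid consumed: 0.47 + 0.57 = 1.04 L total sweat
Sweat rate = 1.04 / 1.78 = 0.584 L/h

0.584 L/h


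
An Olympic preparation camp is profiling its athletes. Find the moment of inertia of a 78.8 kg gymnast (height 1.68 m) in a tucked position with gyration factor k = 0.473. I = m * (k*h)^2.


Radius of gyration = 0.473 * 1.68 = 0.79464 m
I = 78.8 * 0.79464^2
= 78.8 * 0.631453
= 49.758 kg*m^2

49.758 kg*m^2


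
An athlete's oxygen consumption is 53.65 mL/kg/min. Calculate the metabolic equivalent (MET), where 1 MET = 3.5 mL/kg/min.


MET = VO2 / 3.5
= 53.65 / 3.5
= 15.33 METs

15.33 METs


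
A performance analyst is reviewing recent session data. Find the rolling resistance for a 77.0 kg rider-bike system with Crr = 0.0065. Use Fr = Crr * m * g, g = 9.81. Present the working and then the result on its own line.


m * g = 77.0 * 9.81 = 755.37 N
Fr = 0.0065 * 755.37 = 4.91 N

4.91 N


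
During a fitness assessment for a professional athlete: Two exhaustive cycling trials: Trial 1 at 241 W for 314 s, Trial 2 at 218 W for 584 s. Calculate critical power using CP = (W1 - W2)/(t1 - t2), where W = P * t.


W1 = 241 * 314 = 75674 J
W2 = 218 * 584 = 127312 J
CP = (75674 - 127312) / (314 - 584)
= -51638 / -270
= 191.25 W

191.25 W


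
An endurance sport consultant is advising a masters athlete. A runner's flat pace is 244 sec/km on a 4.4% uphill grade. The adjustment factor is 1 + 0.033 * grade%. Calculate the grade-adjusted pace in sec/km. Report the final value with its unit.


Factor = 1 + 0.033 * 4.4 = 1.1452
Adjusted pace = 244 * 1.1452
= 279.43 sec/km

279.43 s/km


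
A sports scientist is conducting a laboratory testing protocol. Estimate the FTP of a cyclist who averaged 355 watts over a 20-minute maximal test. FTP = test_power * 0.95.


FTP = 355 * 0.95 = 337.25 W

337.25 W


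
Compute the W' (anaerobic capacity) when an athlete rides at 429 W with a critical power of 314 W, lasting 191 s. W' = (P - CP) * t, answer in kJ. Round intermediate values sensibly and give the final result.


Above-CP power = 115 W
Duration = 191 s
W' = 115 * 191 = 21965 J
Convert: 21965 / 1000 = 21.965 kJ

21.965 kJ


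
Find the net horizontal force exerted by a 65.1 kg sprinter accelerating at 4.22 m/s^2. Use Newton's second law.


Newton's second law: F = m * a
F = 65.1 * 4.22 = 274.72 N

274.72 N


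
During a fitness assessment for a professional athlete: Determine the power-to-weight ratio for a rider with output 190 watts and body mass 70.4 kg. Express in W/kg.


P/W = 190 / 70.4 = 2.699 W/kg

2.699 W/kg


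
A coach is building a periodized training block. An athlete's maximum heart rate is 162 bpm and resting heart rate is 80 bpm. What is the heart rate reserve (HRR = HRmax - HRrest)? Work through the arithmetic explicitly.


HRR = HRmax - HRrest
= 162 - 80
= 82 bpm

82 bpm


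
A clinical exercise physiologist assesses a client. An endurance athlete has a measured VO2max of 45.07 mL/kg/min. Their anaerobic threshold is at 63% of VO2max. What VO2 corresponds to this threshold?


Anaerobic threshold VO2 = VO2max * 63%
= 45.07 * 0.63
= 28.39 mL/kg/min

28.39 mL/kg/min


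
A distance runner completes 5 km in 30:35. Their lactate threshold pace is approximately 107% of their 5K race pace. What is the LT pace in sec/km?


Convert to seconds: 30 min 35 s = 1835 s
Pace per km = 1835 / 5 = 367.0 s/km
LT pace = 367.0 * 1.07 = 392.69 s/km

392.69 s/km


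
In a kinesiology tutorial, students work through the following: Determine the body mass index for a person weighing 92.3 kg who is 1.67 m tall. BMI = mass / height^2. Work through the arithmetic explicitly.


BMI = mass / height^2
= 92.3 / 1.67^2
= 92.3 / 2.7889
= 33.1 kg/m^2

33.1 kg/m^2


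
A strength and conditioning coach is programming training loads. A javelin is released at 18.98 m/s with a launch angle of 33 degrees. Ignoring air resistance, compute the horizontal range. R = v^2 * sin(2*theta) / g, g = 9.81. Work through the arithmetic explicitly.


Launch speed squared = 360.2404
sin(2 * 33 deg) = 0.913545
Range = 360.2404 * 0.913545 / 9.81
= 33.547 m

33.547 m


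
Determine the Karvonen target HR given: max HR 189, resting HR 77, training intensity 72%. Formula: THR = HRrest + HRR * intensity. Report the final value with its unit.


HRR = HRmax - HRrest = 189 - 77 = 112
THR = 77 + 112 * 0.72
= 157.64 bpm

157.64 bpm


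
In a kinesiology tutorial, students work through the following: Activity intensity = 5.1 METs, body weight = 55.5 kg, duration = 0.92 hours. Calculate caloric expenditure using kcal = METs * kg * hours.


kcal = 5.1 * 55.5 * 0.92
= 283.05 * 0.92
= 260.41 kcal

260.41 kcal


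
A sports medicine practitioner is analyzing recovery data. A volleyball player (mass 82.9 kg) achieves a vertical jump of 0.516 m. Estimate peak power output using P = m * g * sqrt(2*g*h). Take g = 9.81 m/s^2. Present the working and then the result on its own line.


2 * g * h = 2 * 9.81 * 0.516 = 10.12392
sqrt(10.12392) = 3.181811 m/s
P = 82.9 * 9.81 * 3.181811 = 2587.6 W

2587.6 W


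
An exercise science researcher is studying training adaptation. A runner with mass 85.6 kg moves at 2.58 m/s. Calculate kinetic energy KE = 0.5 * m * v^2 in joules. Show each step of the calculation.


v^2 = 2.58^2 = 6.6564
KE = 0.5 * 85.6 * 6.6564
= 284.89 J

284.89 J


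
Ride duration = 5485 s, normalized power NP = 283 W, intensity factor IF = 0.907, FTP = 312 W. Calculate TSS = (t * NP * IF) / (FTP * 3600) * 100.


Numerator = 5485 * 283 * 0.907 = 1407895.285
Denominator = 312 * 3600 = 1123200
TSS = 1407895.285 / 1123200 * 100
= 125.35

125.35 TSS


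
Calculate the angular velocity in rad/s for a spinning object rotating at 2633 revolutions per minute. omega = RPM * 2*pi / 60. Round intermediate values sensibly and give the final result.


omega = RPM * 2*pi / 60
= 2633 * 6.28318531 / 60
= 275.727 rad/s

275.727 rad/s


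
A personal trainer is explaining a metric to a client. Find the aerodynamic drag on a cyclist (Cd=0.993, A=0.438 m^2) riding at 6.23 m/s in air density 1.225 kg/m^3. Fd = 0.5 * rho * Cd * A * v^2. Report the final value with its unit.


Fd = 0.5 * 1.225 * 0.993 * 0.438 * 6.23^2
= 0.5 * 1.225 * 0.993 * 0.438 * 38.8129
= 10.34 N

10.34 N


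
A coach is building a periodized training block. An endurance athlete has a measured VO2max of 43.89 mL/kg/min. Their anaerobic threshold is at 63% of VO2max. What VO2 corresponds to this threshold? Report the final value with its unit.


Anaerobic threshold VO2 = VO2max * 63%
= 43.89 * 0.63
= 27.65 mL/kg/min

27.65 mL/kg/min


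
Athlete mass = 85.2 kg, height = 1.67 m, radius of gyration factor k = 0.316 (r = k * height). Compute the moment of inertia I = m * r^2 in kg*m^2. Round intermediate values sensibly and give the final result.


r = k * height = 0.316 * 1.67 = 0.52772 m
r^2 = 0.52772^2 = 0.278488
I = 85.2 * 0.278488 = 23.727 kg*m^2

23.727 kg*m^2


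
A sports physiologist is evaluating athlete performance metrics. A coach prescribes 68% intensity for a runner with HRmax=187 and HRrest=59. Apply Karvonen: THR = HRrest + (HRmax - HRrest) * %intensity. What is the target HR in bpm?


Heart rate reserve = 187 - 59 = 128
Intensity fraction = 68 / 100 = 0.68
THR = 59 + 128 * 0.68 = 146.04 bpm

146.04 bpm


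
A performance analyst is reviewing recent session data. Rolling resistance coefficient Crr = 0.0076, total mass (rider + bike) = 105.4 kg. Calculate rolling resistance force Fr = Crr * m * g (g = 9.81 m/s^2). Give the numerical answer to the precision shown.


Fr = Crr * m * g
= 0.0076 * 105.4 * 9.81
= 7.858 N

7.858 N


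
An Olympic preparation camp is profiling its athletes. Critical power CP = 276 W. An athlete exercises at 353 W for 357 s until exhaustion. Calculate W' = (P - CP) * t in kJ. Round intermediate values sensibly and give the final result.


P - CP = 353 - 276 = 77 W
W' = 77 * 357 = 27489 J
= 27489 / 1000 = 27.489 kJ

27.489 kJ


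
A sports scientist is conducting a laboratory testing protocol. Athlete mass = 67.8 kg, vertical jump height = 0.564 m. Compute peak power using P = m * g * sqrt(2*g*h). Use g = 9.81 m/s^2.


sqrt(2 * 9.81 * 0.564) = sqrt(11.06568) = 3.326512 m/s
P = 67.8 * 9.81 * 3.326512
= 2212.52 W

2212.52 W


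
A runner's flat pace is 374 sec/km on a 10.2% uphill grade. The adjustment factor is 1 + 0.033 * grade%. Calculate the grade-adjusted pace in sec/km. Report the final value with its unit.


Factor = 1 + 0.033 * 10.2 = 1.3366
Adjusted pace = 374 * 1.3366
= 499.89 sec/km

499.89 s/km


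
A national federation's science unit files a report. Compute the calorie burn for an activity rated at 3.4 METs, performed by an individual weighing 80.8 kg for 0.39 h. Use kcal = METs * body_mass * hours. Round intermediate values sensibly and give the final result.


Product of METs and mass = 3.4 * 80.8 = 274.72
Total kcal = 274.72 * 0.39 = 107.14 kcal

107.14 kcal


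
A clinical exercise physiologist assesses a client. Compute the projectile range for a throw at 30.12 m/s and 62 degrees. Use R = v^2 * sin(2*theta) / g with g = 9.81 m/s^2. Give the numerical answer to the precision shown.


Two times the angle = 124 degrees
sin(124) = 0.829038
R = 907.2144 * 0.829038 / 9.81 = 76.668 m

76.668 m


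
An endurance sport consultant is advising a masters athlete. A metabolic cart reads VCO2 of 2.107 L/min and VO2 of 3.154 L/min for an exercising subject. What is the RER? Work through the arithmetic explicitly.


RER = VCO2 / VO2 = 2.107 / 3.154 = 0.668

0.668


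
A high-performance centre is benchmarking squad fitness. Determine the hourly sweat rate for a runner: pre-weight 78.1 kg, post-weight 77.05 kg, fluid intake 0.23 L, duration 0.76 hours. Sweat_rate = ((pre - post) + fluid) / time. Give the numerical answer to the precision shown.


Mass lost = 78.1 - 77.05 = 1.05 kg
Add fluid consumed: 1.05 + 0.23 = 1.28 L total sweat
Sweat rate = 1.28 / 0.76 = 1.684 L/h

1.684 L/h


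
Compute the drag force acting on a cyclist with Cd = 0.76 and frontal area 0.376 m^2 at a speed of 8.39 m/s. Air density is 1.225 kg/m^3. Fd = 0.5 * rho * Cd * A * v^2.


Step 1: v^2 = 70.3921
Step 2: Fd = 0.5 * 1.225 * 0.76 * 0.376 * 70.3921
= 12.321 N

12.321 N
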